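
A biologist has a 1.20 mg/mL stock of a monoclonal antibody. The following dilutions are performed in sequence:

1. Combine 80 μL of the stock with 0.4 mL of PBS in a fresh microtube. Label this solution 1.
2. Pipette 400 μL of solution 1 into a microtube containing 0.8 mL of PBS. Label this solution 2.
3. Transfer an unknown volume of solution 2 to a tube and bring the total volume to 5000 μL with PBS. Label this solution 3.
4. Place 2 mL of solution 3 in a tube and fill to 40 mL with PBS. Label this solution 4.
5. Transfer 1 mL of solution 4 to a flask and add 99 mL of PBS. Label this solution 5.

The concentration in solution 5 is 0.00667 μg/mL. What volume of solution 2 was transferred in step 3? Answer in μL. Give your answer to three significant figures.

1.00 × 10^3 μL

Step 1: 80 μL + 0.4 mL = 480 μL total → factor 480/80 = 6
Step 2: 400 μL + 0.8 mL = 1200 μL total → factor 1200/400 = 3
Step 3: v brought to 5000 μL → factor = 5000 μL/v
Step 4: 2 mL brought to 40 mL → factor 40/2 = 20
Step 5: 1 mL + 99 mL = 100 mL total → factor 100/1 = 100
Product of known-step factors = 36000
Overall factor = 1.20 mg/mL / (0.00667 μg/mL) = 1.7991 × 10^5
Step-3 factor = 1.7991 × 10^5 / 36000 = 4.9975
v = 5000 μL / 4.9975 = 1.00 × 10^3 μL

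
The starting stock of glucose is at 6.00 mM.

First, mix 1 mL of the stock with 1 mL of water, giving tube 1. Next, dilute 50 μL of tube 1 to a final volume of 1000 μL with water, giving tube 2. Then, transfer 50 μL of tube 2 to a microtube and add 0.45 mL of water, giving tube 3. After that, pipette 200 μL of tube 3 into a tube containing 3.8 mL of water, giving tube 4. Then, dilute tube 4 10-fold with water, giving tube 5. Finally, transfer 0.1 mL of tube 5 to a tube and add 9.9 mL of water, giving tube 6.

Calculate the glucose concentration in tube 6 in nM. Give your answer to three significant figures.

0.750 nM

Step 1: 1 mL + 1 mL = 2 mL total → factor 2/1 = 2
Step 2: 50 μL brought to 1000 μL → factor 1000/50 = 20
Step 3: 50 μL + 0.45 mL = 500 μL total → factor 500/50 = 10
Step 4: 200 μL + 3.8 mL = 4000 μL total → factor 4000/200 = 20
Step 5: 10-fold → factor 10
Step 6: 0.1 mL + 9.9 mL = 10 mL total → factor 10/0.1 = 100
Dilution factor through tube 6 = 2 × 20 × 10 × 20 × 10 × 100 = 8 × 10^6
[tube 6] = 6.00 mM / 8 × 10^6 = 7.500 × 10^-7 mM = 0.750 nM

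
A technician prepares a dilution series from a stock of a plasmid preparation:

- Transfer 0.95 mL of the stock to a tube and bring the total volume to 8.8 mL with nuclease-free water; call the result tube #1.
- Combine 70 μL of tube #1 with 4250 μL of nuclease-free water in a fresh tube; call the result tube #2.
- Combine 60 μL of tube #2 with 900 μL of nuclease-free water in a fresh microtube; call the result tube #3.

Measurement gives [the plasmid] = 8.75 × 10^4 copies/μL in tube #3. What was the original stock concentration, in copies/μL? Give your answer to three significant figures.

8.00 × 10^8 copies/μL

Step 1: 0.95 mL brought to 8.8 mL → factor 8.8/0.95 = 9.2632
Step 2: 70 μL + 4250 μL = 4320 μL total → factor 4320/70 = 61.714
Step 3: 60 μL + 900 μL = 960 μL total → factor 960/60 = 16
Overall dilution factor = 9.2632 × 61.714 × 16 = 9146.7
Stock = 8.75 × 10^4 copies/μL × 9146.7 = 8.00 × 10^8 copies/μL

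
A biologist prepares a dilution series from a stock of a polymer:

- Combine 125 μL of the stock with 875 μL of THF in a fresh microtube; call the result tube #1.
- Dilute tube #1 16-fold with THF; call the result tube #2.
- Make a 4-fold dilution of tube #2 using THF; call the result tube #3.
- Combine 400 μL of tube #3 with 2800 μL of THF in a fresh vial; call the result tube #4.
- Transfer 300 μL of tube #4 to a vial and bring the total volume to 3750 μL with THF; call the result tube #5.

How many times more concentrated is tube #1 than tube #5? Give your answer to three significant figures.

Step 1: 125 μL + 875 μL = 1000 μL total → factor 1000/125 = 8
Step 2: 16-fold → factor 16
Step 3: 4-fold → factor 4
Step 4: 400 μL + 2800 μL = 3200 μL total → factor 3200/400 = 8
Step 5: 300 μL brought to 3750 μL → factor 3750/300 = 12.5
Dilution factor to tube #1 = 8; to tube #5 = 51200
[tube #1]/[tube #5] = (factor to tube #5)/(factor to tube #1) = 51200/8 = 6.40 × 10^3

6.40 × 10^3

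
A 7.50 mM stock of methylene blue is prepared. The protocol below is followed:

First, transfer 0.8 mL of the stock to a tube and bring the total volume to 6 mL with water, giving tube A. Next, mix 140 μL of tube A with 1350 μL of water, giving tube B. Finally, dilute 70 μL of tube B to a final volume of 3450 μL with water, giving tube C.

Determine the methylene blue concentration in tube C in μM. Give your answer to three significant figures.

1.91 μM

Step 1: 0.8 mL brought to 6 mL → factor 6/0.8 = 7.5
Step 2: 140 μL + 1350 μL = 1490 μL total → factor 1490/140 = 10.643
Step 3: 70 μL brought to 3450 μL → factor 3450/70 = 49.286
Overall dilution factor = 7.5 × 10.643 × 49.286 = 3934.1
Final = 7.50 mM / 3934.1 = 0.001906 mM = 1.91 μM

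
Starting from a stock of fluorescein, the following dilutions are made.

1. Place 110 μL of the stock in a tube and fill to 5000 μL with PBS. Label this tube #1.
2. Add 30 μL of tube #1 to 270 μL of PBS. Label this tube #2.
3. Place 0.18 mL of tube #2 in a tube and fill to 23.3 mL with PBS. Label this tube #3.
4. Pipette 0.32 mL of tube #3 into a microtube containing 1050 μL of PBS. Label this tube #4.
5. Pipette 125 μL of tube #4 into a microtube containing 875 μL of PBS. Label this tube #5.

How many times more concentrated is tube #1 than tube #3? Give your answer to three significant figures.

Step 1: 110 μL brought to 5000 μL → factor 5000/110 = 45.455
Step 2: 30 μL + 270 μL = 300 μL total → factor 300/30 = 10
Step 3: 0.18 mL brought to 23.3 mL → factor 23.3/0.18 = 129.44
Dilution factor to tube #1 = 45.455; to tube #3 = 58838
[tube #1]/[tube #3] = (factor to tube #3)/(factor to tube #1) = 58838/45.455 = 1.29 × 10^3

1.29 × 10^3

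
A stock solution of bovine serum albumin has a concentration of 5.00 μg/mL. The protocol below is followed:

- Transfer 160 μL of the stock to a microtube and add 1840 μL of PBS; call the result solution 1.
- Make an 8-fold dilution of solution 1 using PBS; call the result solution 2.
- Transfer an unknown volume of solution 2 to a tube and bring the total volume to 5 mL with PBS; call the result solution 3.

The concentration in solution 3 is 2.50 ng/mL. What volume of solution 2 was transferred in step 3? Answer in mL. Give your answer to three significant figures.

0.250 mL

Step 1: 160 μL + 1840 μL = 2000 μL total → factor 2000/160 = 12.5
Step 2: 8-fold → factor 8
Step 3: v brought to 5 mL → factor = 5 mL/v
Product of known-step factors = 100
Overall factor = 5.00 μg/mL / (2.50 ng/mL) = 2000
Step-3 factor = 2000 / 100 = 20
v = 5 mL / 20 = 0.250 mL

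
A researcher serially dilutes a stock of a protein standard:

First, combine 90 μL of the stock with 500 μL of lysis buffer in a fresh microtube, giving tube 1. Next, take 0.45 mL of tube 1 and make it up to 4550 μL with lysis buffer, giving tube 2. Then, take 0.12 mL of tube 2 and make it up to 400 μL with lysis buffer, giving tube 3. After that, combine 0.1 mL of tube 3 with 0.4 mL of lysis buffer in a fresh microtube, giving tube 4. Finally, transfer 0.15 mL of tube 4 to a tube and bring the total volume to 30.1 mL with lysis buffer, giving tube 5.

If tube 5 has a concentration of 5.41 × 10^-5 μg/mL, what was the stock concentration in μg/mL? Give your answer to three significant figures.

12.0 μg/mL

Step 1: 90 μL + 500 μL = 590 μL total → factor 590/90 = 6.5556
Step 2: 0.45 mL brought to 4550 μL → factor 4.55/0.45 = 10.111
Step 3: 0.12 mL brought to 400 μL → factor 0.4/0.12 = 3.3333
Step 4: 0.1 mL + 0.4 mL = 0.5 mL total → factor 0.5/0.1 = 5
Step 5: 0.15 mL brought to 30.1 mL → factor 30.1/0.15 = 200.67
Overall dilution factor = 6.5556 × 10.111 × 3.3333 × 5 × 200.67 = 2.2168 × 10^5
Stock = 5.41 × 10^-5 μg/mL × 2.2168 × 10^5 = 12.0 μg/mL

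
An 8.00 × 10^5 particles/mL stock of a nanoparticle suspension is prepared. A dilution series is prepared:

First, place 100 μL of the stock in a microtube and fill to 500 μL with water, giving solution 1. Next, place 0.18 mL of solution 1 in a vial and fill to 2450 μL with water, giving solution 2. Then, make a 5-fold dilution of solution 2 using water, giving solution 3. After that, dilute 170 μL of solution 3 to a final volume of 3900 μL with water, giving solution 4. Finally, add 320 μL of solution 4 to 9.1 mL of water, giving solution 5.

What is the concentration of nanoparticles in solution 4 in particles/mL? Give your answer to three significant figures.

102 particles/mL

Step 1: 100 μL brought to 500 μL → factor 500/100 = 5
Step 2: 0.18 mL brought to 2450 μL → factor 2.45/0.18 = 13.611
Step 3: 5-fold → factor 5
Step 4: 170 μL brought to 3900 μL → factor 3900/170 = 22.941
Dilution factor through solution 4 = 5 × 13.611 × 5 × 22.941 = 7806.4
[solution 4] = 8.00 × 10^5 particles/mL / 7806.4 = 102 particles/mL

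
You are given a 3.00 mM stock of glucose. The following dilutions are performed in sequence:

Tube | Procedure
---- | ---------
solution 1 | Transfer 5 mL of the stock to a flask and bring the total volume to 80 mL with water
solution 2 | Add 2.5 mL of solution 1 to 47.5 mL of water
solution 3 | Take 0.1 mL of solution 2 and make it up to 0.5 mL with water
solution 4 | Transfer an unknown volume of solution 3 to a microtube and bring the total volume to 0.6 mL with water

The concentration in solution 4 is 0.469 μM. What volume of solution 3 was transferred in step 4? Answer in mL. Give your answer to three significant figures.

Step 1: 5 mL brought to 80 mL → factor 80/5 = 16
Step 2: 2.5 mL + 47.5 mL = 50 mL total → factor 50/2.5 = 20
Step 3: 0.1 mL brought to 0.5 mL → factor 0.5/0.1 = 5
Step 4: v brought to 0.6 mL → factor = 0.6 mL/v
Product of known-step factors = 1600
Overall factor = 3.00 mM / (0.469 μM) = 6396.6
Step-4 factor = 6396.6 / 1600 = 3.9979
v = 0.6 mL / 3.9979 = 0.150 mL

0.150 mL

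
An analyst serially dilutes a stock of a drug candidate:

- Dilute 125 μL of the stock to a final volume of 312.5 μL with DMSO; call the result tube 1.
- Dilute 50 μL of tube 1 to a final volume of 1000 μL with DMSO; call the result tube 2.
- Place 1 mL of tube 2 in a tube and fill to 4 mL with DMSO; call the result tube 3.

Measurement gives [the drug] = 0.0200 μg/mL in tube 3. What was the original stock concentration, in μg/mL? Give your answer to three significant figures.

4.00 μg/mL

Step 1: 125 μL brought to 312.5 μL → factor 312.5/125 = 2.5
Step 2: 50 μL brought to 1000 μL → factor 1000/50 = 20
Step 3: 1 mL brought to 4 mL → factor 4/1 = 4
Overall dilution factor = 2.5 × 20 × 4 = 200
Stock = 0.0200 μg/mL × 200 = 4.00 μg/mL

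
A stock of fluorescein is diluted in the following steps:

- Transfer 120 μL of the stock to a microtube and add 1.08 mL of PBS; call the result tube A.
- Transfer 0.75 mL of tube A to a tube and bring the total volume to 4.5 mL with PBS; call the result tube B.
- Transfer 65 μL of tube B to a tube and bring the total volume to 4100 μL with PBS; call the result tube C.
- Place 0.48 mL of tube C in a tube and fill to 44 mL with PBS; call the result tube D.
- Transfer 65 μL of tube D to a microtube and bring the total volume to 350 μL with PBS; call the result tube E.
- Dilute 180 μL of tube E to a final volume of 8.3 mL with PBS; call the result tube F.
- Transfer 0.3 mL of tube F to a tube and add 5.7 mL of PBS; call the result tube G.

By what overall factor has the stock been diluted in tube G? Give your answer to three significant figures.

Step 1: 120 μL + 1.08 mL = 1200 μL total → factor 1200/120 = 10
Step 2: 0.75 mL brought to 4.5 mL → factor 4.5/0.75 = 6
Step 3: 65 μL brought to 4100 μL → factor 4100/65 = 63.077
Step 4: 0.48 mL brought to 44 mL → factor 44/0.48 = 91.667
Step 5: 65 μL brought to 350 μL → factor 350/65 = 5.3846
Step 6: 180 μL brought to 8.3 mL → factor 8300/180 = 46.111
Step 7: 0.3 mL + 5.7 mL = 6 mL total → factor 6/0.3 = 20
Overall dilution factor = 10 × 6 × 63.077 × 91.667 × 5.3846 × 46.111 × 20 = 1.7228 × 10^9

1.72 × 10^9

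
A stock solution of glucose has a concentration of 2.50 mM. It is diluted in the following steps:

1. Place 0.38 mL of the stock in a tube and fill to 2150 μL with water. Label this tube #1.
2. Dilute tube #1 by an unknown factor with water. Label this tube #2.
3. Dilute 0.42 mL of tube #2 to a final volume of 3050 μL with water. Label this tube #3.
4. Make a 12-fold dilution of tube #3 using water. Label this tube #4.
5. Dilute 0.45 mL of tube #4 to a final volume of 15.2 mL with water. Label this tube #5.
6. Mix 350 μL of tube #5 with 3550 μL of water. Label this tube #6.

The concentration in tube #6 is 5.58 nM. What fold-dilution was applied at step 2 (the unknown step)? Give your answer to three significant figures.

2.41-fold

Step 1: 0.38 mL brought to 2150 μL → factor 2.15/0.38 = 5.6579
Step 2: unknown factor x
Step 3: 0.42 mL brought to 3050 μL → factor 3.05/0.42 = 7.2619
Step 4: 12-fold → factor 12
Step 5: 0.45 mL brought to 15.2 mL → factor 15.2/0.45 = 33.778
Step 6: 350 μL + 3550 μL = 3900 μL total → factor 3900/350 = 11.143
Product of known-step factors = 1.8557 × 10^5
Overall factor = 2.50 mM / (5.58 nM) = 4.4803 × 10^5
x = 4.4803 × 10^5 / 1.8557 × 10^5 = 2.41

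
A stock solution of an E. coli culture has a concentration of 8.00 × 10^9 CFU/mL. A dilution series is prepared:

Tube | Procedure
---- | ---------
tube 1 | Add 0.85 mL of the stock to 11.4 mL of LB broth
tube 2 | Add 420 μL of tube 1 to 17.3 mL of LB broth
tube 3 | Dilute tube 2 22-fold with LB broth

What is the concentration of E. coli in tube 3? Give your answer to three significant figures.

Step 1: 0.85 mL + 11.4 mL = 12.25 mL total → factor 12.25/0.85 = 14.412
Step 2: 420 μL + 17.3 mL = 17720 μL total → factor 17720/420 = 42.19
Step 3: 22-fold → factor 22
Dilution factor through tube 3 = 14.412 × 42.19 × 22 = 13377
[tube 3] = 8.00 × 10^9 CFU/mL / 13377 = 5.98 × 10^5 CFU/mL

5.98 × 10^5 CFU/mL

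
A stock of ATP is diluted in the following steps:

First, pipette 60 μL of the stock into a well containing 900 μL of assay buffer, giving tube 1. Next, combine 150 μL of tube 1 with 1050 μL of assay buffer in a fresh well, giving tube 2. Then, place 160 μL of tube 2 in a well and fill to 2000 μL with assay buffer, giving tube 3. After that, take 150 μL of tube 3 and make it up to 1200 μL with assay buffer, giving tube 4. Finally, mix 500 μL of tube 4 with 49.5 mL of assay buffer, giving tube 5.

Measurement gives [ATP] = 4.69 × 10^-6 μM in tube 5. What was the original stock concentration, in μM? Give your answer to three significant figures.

Step 1: 60 μL + 900 μL = 960 μL total → factor 960/60 = 16
Step 2: 150 μL + 1050 μL = 1200 μL total → factor 1200/150 = 8
Step 3: 160 μL brought to 2000 μL → factor 2000/160 = 12.5
Step 4: 150 μL brought to 1200 μL → factor 1200/150 = 8
Step 5: 500 μL + 49.5 mL = 50000 μL total → factor 50000/500 = 100
Overall dilution factor = 16 × 8 × 12.5 × 8 × 100 = 1.28 × 10^6
Stock = 4.69 × 10^-6 μM × 1.28 × 10^6 = 6.00 μM

6.00 μM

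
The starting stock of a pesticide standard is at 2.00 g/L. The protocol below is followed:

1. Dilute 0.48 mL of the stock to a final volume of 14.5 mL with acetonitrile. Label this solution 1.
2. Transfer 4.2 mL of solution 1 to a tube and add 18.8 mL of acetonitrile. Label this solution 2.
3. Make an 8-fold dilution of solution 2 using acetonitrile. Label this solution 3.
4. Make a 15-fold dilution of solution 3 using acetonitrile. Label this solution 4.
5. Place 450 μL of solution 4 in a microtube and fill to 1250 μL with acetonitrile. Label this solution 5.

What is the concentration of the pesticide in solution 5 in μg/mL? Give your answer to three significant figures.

Step 1: 0.48 mL brought to 14.5 mL → factor 14.5/0.48 = 30.208
Step 2: 4.2 mL + 18.8 mL = 23 mL total → factor 23/4.2 = 5.4762
Step 3: 8-fold → factor 8
Step 4: 15-fold → factor 15
Step 5: 450 μL brought to 1250 μL → factor 1250/450 = 2.7778
Overall dilution factor = 30.208 × 5.4762 × 8 × 15 × 2.7778 = 55142
Final = 2.00 g/L / 55142 = 3.627 × 10^-5 g/L = 0.0363 μg/mL

0.0363 μg/mL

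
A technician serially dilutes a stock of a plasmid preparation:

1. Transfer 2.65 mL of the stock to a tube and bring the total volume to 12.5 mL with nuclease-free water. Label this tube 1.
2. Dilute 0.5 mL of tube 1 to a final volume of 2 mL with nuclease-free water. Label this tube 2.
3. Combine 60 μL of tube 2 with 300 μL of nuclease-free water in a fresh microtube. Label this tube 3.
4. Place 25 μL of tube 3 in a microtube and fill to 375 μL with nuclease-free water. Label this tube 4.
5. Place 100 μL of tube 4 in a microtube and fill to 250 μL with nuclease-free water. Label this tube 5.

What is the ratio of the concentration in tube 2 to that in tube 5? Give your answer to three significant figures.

225

Step 1: 2.65 mL brought to 12.5 mL → factor 12.5/2.65 = 4.717
Step 2: 0.5 mL brought to 2 mL → factor 2/0.5 = 4
Step 3: 60 μL + 300 μL = 360 μL total → factor 360/60 = 6
Step 4: 25 μL brought to 375 μL → factor 375/25 = 15
Step 5: 100 μL brought to 250 μL → factor 250/100 = 2.5
Dilution factor to tube 2 = 18.868; to tube 5 = 4245.3
[tube 2]/[tube 5] = (factor to tube 5)/(factor to tube 2) = 4245.3/18.868 = 225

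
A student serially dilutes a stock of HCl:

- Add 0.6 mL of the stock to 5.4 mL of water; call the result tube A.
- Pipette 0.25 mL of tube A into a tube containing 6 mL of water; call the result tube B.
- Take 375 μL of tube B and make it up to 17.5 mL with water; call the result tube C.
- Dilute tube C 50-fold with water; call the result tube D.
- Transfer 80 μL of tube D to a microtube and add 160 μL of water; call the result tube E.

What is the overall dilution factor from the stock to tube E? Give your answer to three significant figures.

1.75 × 10^6

Step 1: 0.6 mL + 5.4 mL = 6 mL total → factor 6/0.6 = 10
Step 2: 0.25 mL + 6 mL = 6.25 mL total → factor 6.25/0.25 = 25
Step 3: 375 μL brought to 17.5 mL → factor 17500/375 = 46.667
Step 4: 50-fold → factor 50
Step 5: 80 μL + 160 μL = 240 μL total → factor 240/80 = 3
Overall dilution factor = 10 × 25 × 46.667 × 50 × 3 = 1.75 × 10^6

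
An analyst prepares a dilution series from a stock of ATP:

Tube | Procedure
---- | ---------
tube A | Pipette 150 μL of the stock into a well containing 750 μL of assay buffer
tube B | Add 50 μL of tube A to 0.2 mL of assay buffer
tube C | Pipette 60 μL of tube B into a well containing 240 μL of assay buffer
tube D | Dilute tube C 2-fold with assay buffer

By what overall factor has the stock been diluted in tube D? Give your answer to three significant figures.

300

Step 1: 150 μL + 750 μL = 900 μL total → factor 900/150 = 6
Step 2: 50 μL + 0.2 mL = 250 μL total → factor 250/50 = 5
Step 3: 60 μL + 240 μL = 300 μL total → factor 300/60 = 5
Step 4: 2-fold → factor 2
Overall dilution factor = 6 × 5 × 5 × 2 = 300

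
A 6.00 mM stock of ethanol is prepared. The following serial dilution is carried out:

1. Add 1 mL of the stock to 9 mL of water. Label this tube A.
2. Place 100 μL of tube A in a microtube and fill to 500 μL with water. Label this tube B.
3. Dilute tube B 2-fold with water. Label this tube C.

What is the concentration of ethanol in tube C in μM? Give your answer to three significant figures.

Step 1: 1 mL + 9 mL = 10 mL total → factor 10/1 = 10
Step 2: 100 μL brought to 500 μL → factor 500/100 = 5
Step 3: 2-fold → factor 2
Overall dilution factor = 10 × 5 × 2 = 100
Final = 6.00 mM / 100 = 0.06000 mM = 60.0 μM

60.0 μM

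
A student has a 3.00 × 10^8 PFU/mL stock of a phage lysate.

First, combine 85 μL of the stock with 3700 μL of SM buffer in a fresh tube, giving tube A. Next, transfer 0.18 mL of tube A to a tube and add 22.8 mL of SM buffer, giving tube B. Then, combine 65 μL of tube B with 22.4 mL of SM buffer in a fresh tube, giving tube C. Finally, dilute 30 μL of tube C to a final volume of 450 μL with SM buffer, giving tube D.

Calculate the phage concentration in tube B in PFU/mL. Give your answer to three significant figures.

Step 1: 85 μL + 3700 μL = 3785 μL total → factor 3785/85 = 44.529
Step 2: 0.18 mL + 22.8 mL = 22.98 mL total → factor 22.98/0.18 = 127.67
Dilution factor through tube B = 44.529 × 127.67 = 5684.9
[tube B] = 3.00 × 10^8 PFU/mL / 5684.9 = 5.28 × 10^4 PFU/mL

5.28 × 10^4 PFU/mL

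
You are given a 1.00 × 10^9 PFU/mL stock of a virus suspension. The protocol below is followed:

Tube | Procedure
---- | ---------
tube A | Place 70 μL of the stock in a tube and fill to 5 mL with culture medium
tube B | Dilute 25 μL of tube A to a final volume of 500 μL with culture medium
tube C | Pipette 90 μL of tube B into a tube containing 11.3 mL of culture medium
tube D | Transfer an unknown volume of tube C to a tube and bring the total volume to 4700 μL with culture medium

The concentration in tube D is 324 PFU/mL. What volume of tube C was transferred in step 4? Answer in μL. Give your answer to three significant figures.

Step 1: 70 μL brought to 5 mL → factor 5000/70 = 71.429
Step 2: 25 μL brought to 500 μL → factor 500/25 = 20
Step 3: 90 μL + 11.3 mL = 11390 μL total → factor 11390/90 = 126.56
Step 4: v brought to 4700 μL → factor = 4700 μL/v
Product of known-step factors = 1.8079 × 10^5
Overall factor = 1.00 × 10^9 PFU/mL / (324 PFU/mL) = 3.0864 × 10^6
Step-4 factor = 3.0864 × 10^6 / 1.8079 × 10^5 = 17.072
v = 4700 μL / 17.072 = 275 μL

275 μL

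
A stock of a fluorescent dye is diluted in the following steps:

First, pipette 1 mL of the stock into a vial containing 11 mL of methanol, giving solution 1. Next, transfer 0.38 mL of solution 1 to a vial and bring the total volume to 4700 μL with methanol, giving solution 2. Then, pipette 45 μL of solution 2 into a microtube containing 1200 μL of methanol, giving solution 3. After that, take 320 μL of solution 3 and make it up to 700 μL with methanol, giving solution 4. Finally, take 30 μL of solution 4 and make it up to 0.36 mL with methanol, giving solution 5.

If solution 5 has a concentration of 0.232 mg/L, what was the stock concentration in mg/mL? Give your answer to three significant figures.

Step 1: 1 mL + 11 mL = 12 mL total → factor 12/1 = 12
Step 2: 0.38 mL brought to 4700 μL → factor 4.7/0.38 = 12.368
Step 3: 45 μL + 1200 μL = 1245 μL total → factor 1245/45 = 27.667
Step 4: 320 μL brought to 700 μL → factor 700/320 = 2.1875
Step 5: 30 μL brought to 0.36 mL → factor 360/30 = 12
Overall dilution factor = 12 × 12.368 × 27.667 × 2.1875 × 12 = 1.0779 × 10^5
Stock = 0.232 mg/L × 1.0779 × 10^5 = 2.501 × 10^4 mg/L = 25.0 mg/mL

25.0 mg/mL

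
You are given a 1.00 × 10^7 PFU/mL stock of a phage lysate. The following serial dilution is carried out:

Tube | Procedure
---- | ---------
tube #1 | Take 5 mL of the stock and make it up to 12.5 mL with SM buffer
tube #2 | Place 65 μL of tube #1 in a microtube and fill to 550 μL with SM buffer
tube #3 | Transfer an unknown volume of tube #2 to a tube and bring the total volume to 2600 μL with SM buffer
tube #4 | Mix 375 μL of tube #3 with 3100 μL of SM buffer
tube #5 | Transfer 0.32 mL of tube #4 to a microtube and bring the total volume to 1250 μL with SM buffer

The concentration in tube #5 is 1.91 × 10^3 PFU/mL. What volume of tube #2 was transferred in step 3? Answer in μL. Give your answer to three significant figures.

380 μL

Step 1: 5 mL brought to 12.5 mL → factor 12.5/5 = 2.5
Step 2: 65 μL brought to 550 μL → factor 550/65 = 8.4615
Step 3: v brought to 2600 μL → factor = 2600 μL/v
Step 4: 375 μL + 3100 μL = 3475 μL total → factor 3475/375 = 9.2667
Step 5: 0.32 mL brought to 1250 μL → factor 1.25/0.32 = 3.9062
Product of known-step factors = 765.73
Overall factor = 1.00 × 10^7 PFU/mL / (1.91 × 10^3 PFU/mL) = 5235.6
Step-3 factor = 5235.6 / 765.73 = 6.8374
v = 2600 μL / 6.8374 = 380 μL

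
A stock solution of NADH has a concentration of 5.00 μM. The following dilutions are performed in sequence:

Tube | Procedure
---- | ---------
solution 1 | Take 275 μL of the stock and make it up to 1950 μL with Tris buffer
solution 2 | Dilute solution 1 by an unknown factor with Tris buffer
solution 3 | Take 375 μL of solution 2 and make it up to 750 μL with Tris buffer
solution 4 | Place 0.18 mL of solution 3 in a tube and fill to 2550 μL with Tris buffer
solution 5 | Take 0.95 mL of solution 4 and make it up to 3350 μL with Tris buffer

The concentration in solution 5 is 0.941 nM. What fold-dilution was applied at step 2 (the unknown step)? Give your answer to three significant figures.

7.50-fold

Step 1: 275 μL brought to 1950 μL → factor 1950/275 = 7.0909
Step 2: unknown factor x
Step 3: 375 μL brought to 750 μL → factor 750/375 = 2
Step 4: 0.18 mL brought to 2550 μL → factor 2.55/0.18 = 14.167
Step 5: 0.95 mL brought to 3350 μL → factor 3.35/0.95 = 3.5263
Product of known-step factors = 708.47
Overall factor = 5.00 μM / (0.941 nM) = 5313.5
x = 5313.5 / 708.47 = 7.50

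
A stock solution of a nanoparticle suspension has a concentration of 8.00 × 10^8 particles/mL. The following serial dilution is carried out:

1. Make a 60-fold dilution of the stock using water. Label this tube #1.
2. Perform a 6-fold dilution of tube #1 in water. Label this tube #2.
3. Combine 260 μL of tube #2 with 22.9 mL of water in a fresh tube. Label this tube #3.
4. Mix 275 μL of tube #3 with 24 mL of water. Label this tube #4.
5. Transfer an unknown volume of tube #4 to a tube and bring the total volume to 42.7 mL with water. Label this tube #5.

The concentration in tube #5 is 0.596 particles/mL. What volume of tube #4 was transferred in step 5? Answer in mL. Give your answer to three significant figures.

0.0900 mL

Step 1: 60-fold → factor 60
Step 2: 6-fold → factor 6
Step 3: 260 μL + 22.9 mL = 23160 μL total → factor 23160/260 = 89.077
Step 4: 275 μL + 24 mL = 24275 μL total → factor 24275/275 = 88.273
Step 5: v brought to 42.7 mL → factor = 42.7 mL/v
Product of known-step factors = 2.8307 × 10^6
Overall factor = 8.00 × 10^8 particles/mL / (0.596 particles/mL) = 1.3423 × 10^9
Step-5 factor = 1.3423 × 10^9 / 2.8307 × 10^6 = 474.19
v = 42.7 mL / 474.19 = 0.0900 mL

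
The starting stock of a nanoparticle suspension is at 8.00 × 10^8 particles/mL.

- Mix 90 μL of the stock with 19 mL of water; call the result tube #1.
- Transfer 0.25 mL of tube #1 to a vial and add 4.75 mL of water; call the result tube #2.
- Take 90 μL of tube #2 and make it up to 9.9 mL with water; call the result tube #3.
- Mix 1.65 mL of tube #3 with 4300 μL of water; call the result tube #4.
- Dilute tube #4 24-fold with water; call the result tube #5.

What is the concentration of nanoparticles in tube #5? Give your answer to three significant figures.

19.8 particles/mL

Step 1: 90 μL + 19 mL = 19090 μL total → factor 19090/90 = 212.11
Step 2: 0.25 mL + 4.75 mL = 5 mL total → factor 5/0.25 = 20
Step 3: 90 μL brought to 9.9 mL → factor 9900/90 = 110
Step 4: 1.65 mL + 4300 μL = 5.95 mL total → factor 5.95/1.65 = 3.6061
Step 5: 24-fold → factor 24
Overall dilution factor = 212.11 × 20 × 110 × 3.6061 × 24 = 4.0386 × 10^7
Final = 8.00 × 10^8 particles/mL / 4.0386 × 10^7 = 19.8 particles/mL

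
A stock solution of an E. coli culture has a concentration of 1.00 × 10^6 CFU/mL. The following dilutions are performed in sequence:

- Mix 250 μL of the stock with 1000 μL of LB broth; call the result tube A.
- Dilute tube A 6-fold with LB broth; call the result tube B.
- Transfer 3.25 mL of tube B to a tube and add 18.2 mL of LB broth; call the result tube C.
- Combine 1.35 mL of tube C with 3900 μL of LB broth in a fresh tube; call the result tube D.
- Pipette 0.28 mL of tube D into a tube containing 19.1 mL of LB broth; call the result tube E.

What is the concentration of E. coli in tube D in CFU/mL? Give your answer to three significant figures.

1.30 × 10^3 CFU/mL

Step 1: 250 μL + 1000 μL = 1250 μL total → factor 1250/250 = 5
Step 2: 6-fold → factor 6
Step 3: 3.25 mL + 18.2 mL = 21.45 mL total → factor 21.45/3.25 = 6.6
Step 4: 1.35 mL + 3900 μL = 5.25 mL total → factor 5.25/1.35 = 3.8889
Dilution factor through tube D = 5 × 6 × 6.6 × 3.8889 = 770
[tube D] = 1.00 × 10^6 CFU/mL / 770 = 1.30 × 10^3 CFU/mL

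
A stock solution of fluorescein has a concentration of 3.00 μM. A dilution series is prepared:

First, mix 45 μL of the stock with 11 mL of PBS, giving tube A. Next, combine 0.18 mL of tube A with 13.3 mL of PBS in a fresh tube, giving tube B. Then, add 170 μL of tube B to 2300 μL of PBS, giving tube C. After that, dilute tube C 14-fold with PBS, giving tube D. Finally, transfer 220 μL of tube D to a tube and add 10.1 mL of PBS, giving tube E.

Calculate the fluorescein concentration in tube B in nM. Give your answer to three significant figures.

Step 1: 45 μL + 11 mL = 11045 μL total → factor 11045/45 = 245.44
Step 2: 0.18 mL + 13.3 mL = 13.48 mL total → factor 13.48/0.18 = 74.889
Dilution factor through tube B = 245.44 × 74.889 = 18381
[tube B] = 3.00 μM / 18381 = 0.0001632 μM = 0.163 nM

0.163 nM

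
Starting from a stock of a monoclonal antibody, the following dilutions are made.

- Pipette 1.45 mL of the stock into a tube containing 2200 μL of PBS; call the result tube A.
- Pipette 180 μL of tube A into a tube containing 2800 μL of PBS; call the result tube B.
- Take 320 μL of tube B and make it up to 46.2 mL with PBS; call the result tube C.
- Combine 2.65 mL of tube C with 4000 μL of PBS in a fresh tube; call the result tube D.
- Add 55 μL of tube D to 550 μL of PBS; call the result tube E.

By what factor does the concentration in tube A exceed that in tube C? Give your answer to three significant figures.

Step 1: 1.45 mL + 2200 μL = 3.65 mL total → factor 3.65/1.45 = 2.5172
Step 2: 180 μL + 2800 μL = 2980 μL total → factor 2980/180 = 16.556
Step 3: 320 μL brought to 46.2 mL → factor 46200/320 = 144.38
Dilution factor to tube A = 2.5172; to tube C = 6016.7
[tube A]/[tube C] = (factor to tube C)/(factor to tube A) = 6016.7/2.5172 = 2.39 × 10^3

2.39 × 10^3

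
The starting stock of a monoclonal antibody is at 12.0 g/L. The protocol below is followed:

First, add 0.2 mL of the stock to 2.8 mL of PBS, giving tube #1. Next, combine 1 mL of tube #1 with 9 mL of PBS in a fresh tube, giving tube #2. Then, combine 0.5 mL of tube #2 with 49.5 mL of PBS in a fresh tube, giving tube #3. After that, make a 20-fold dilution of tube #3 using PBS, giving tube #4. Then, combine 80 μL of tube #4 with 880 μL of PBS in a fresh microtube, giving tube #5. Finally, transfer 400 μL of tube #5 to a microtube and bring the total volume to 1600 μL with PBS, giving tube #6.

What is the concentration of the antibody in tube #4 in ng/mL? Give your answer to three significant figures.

Step 1: 0.2 mL + 2.8 mL = 3 mL total → factor 3/0.2 = 15
Step 2: 1 mL + 9 mL = 10 mL total → factor 10/1 = 10
Step 3: 0.5 mL + 49.5 mL = 50 mL total → factor 50/0.5 = 100
Step 4: 20-fold → factor 20
Dilution factor through tube #4 = 15 × 10 × 100 × 20 = 3 × 10^5
[tube #4] = 12.0 g/L / 3 × 10^5 = 4.000 × 10^-5 g/L = 40.0 ng/mL

40.0 ng/mL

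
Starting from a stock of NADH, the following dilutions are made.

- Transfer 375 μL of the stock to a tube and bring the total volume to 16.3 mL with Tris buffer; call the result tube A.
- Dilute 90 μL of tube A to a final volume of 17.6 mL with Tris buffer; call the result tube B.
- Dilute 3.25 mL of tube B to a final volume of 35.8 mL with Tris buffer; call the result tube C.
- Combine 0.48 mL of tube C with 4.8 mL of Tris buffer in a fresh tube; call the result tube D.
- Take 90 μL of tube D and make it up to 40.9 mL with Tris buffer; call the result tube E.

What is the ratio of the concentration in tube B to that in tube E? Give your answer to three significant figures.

5.51 × 10^4

Step 1: 375 μL brought to 16.3 mL → factor 16300/375 = 43.467
Step 2: 90 μL brought to 17.6 mL → factor 17600/90 = 195.56
Step 3: 3.25 mL brought to 35.8 mL → factor 35.8/3.25 = 11.015
Step 4: 0.48 mL + 4.8 mL = 5.28 mL total → factor 5.28/0.48 = 11
Step 5: 90 μL brought to 40.9 mL → factor 40900/90 = 454.44
Dilution factor to tube B = 8500.1; to tube E = 4.6806 × 10^8
[tube B]/[tube E] = (factor to tube E)/(factor to tube B) = 4.6806 × 10^8/8500.1 = 5.51 × 10^4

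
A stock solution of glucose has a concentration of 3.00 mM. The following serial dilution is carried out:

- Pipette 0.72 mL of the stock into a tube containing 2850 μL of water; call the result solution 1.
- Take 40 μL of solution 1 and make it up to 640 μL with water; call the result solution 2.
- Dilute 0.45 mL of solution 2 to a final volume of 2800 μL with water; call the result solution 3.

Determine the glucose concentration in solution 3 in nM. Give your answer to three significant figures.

Step 1: 0.72 mL + 2850 μL = 3.57 mL total → factor 3.57/0.72 = 4.9583
Step 2: 40 μL brought to 640 μL → factor 640/40 = 16
Step 3: 0.45 mL brought to 2800 μL → factor 2.8/0.45 = 6.2222
Overall dilution factor = 4.9583 × 16 × 6.2222 = 493.63
Final = 3.00 mM / 493.63 = 0.006077 mM = 6.08 × 10^3 nM

6.08 × 10^3 nM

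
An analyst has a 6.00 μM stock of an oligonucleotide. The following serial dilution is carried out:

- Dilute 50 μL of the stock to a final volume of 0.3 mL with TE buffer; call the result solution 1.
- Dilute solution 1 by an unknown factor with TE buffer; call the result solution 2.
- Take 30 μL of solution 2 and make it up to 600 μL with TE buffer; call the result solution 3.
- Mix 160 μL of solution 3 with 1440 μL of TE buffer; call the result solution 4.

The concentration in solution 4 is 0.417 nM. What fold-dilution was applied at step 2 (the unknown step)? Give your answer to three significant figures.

Step 1: 50 μL brought to 0.3 mL → factor 300/50 = 6
Step 2: unknown factor x
Step 3: 30 μL brought to 600 μL → factor 600/30 = 20
Step 4: 160 μL + 1440 μL = 1600 μL total → factor 1600/160 = 10
Product of known-step factors = 1200
Overall factor = 6.00 μM / (0.417 nM) = 14388
x = 14388 / 1200 = 12.0

12.0-fold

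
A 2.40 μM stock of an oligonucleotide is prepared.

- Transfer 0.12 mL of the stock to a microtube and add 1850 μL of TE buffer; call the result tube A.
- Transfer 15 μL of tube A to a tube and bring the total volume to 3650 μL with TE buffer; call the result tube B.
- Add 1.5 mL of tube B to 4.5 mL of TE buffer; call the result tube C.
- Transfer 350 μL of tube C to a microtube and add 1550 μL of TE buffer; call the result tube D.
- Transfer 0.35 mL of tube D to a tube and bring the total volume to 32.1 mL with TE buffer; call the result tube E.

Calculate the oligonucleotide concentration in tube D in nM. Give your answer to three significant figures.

Step 1: 0.12 mL + 1850 μL = 1.97 mL total → factor 1.97/0.12 = 16.417
Step 2: 15 μL brought to 3650 μL → factor 3650/15 = 243.33
Step 3: 1.5 mL + 4.5 mL = 6 mL total → factor 6/1.5 = 4
Step 4: 350 μL + 1550 μL = 1900 μL total → factor 1900/350 = 5.4286
Dilution factor through tube D = 16.417 × 243.33 × 4 × 5.4286 = 86743
[tube D] = 2.40 μM / 86743 = 2.767 × 10^-5 μM = 0.0277 nM

0.0277 nM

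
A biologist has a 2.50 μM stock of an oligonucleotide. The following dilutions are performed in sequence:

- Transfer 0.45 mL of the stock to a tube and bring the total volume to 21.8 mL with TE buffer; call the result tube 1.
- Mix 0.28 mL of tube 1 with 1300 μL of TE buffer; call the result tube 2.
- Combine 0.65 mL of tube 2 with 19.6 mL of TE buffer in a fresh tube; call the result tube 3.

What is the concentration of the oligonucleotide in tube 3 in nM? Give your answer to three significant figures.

Step 1: 0.45 mL brought to 21.8 mL → factor 21.8/0.45 = 48.444
Step 2: 0.28 mL + 1300 μL = 1.58 mL total → factor 1.58/0.28 = 5.6429
Step 3: 0.65 mL + 19.6 mL = 20.25 mL total → factor 20.25/0.65 = 31.154
Overall dilution factor = 48.444 × 5.6429 × 31.154 = 8516.4
Final = 2.50 μM / 8516.4 = 0.0002936 μM = 0.294 nM

0.294 nM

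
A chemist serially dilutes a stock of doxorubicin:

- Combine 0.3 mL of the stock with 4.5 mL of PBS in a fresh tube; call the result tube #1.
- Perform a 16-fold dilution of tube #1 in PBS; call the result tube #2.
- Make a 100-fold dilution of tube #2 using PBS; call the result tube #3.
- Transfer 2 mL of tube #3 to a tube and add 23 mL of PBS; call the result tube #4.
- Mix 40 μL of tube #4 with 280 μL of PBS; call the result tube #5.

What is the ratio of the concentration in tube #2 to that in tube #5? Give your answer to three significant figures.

Step 1: 0.3 mL + 4.5 mL = 4.8 mL total → factor 4.8/0.3 = 16
Step 2: 16-fold → factor 16
Step 3: 100-fold → factor 100
Step 4: 2 mL + 23 mL = 25 mL total → factor 25/2 = 12.5
Step 5: 40 μL + 280 μL = 320 μL total → factor 320/40 = 8
Dilution factor to tube #2 = 256; to tube #5 = 2.56 × 10^6
[tube #2]/[tube #5] = (factor to tube #5)/(factor to tube #2) = 2.56 × 10^6/256 = 1.00 × 10^4

1.00 × 10^4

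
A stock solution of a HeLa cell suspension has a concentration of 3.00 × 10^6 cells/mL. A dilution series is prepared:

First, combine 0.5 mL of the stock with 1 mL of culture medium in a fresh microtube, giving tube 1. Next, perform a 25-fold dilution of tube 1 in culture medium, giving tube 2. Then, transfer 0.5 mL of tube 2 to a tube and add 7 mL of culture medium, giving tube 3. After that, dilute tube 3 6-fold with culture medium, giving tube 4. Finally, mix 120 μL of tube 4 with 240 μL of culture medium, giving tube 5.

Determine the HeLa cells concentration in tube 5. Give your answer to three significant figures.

148 cells/mL

Step 1: 0.5 mL + 1 mL = 1.5 mL total → factor 1.5/0.5 = 3
Step 2: 25-fold → factor 25
Step 3: 0.5 mL + 7 mL = 7.5 mL total → factor 7.5/0.5 = 15
Step 4: 6-fold → factor 6
Step 5: 120 μL + 240 μL = 360 μL total → factor 360/120 = 3
Overall dilution factor = 3 × 25 × 15 × 6 × 3 = 20250
Final = 3.00 × 10^6 cells/mL / 20250 = 148 cells/mL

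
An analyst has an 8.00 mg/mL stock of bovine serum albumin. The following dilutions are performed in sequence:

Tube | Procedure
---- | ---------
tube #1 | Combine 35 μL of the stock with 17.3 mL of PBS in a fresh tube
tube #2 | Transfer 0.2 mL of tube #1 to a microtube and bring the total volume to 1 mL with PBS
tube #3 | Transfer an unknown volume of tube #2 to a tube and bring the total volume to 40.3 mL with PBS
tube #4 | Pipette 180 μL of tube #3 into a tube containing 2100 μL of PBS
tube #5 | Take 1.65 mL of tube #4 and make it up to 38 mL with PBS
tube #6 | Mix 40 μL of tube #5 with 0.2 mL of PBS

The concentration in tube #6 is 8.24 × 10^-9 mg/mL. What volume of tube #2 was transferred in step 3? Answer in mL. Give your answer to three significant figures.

Step 1: 35 μL + 17.3 mL = 17335 μL total → factor 17335/35 = 495.29
Step 2: 0.2 mL brought to 1 mL → factor 1/0.2 = 5
Step 3: v brought to 40.3 mL → factor = 40.3 mL/v
Step 4: 180 μL + 2100 μL = 2280 μL total → factor 2280/180 = 12.667
Step 5: 1.65 mL brought to 38 mL → factor 38/1.65 = 23.03
Step 6: 40 μL + 0.2 mL = 240 μL total → factor 240/40 = 6
Product of known-step factors = 4.3345 × 10^6
Overall factor = 8.00 mg/mL / (8.24 × 10^-9 mg/mL) = 9.7087 × 10^8
Step-3 factor = 9.7087 × 10^8 / 4.3345 × 10^6 = 223.99
v = 40.3 mL / 223.99 = 0.180 mL

0.180 mL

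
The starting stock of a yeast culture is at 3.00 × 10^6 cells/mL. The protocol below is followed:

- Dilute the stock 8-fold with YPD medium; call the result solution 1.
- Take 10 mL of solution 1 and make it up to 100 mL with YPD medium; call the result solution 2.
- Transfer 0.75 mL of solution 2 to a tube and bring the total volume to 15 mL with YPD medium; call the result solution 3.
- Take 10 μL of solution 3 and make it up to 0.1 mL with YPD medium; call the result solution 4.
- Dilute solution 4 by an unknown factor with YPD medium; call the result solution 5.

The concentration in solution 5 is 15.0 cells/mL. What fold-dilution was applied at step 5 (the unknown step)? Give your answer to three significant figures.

12.5-fold

Step 1: 8-fold → factor 8
Step 2: 10 mL brought to 100 mL → factor 100/10 = 10
Step 3: 0.75 mL brought to 15 mL → factor 15/0.75 = 20
Step 4: 10 μL brought to 0.1 mL → factor 100/10 = 10
Step 5: unknown factor x
Product of known-step factors = 16000
Overall factor = 3.00 × 10^6 cells/mL / (15.0 cells/mL) = 2 × 10^5
x = 2 × 10^5 / 16000 = 12.5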